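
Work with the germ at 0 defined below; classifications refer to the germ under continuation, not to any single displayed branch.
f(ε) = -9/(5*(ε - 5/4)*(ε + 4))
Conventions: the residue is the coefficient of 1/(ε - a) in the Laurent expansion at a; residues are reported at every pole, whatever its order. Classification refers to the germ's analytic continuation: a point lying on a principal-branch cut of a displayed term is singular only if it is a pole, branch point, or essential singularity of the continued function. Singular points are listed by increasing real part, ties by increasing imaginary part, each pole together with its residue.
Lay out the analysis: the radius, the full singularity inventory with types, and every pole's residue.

Denominator factor (ε + 4): pole of order 1 at -4, modulus 4.
Denominator factor (ε - 5/4): pole of order 1 at 5/4, modulus 5/4.
The radius of convergence is the smallest modulus among the singular points: 5/4.
At the order-1 pole -4 set g(ε) = (ε - (-4))*f(ε) = -9/(5*(ε - 5/4)).
Simple pole: residue = g(a) at a = -4, which is 12/35.
At the order-1 pole 5/4 set g(ε) = (ε - (5/4))*f(ε) = -9/(5*(ε + 4)).
Simple pole: residue = g(a) at a = 5/4, which is -12/35.
List the singular points by increasing real part (a conjugate pair: the negative imaginary part first).

Radius of convergence at 0: 5/4.
At -4: a pole of order 1; residue 12/35.
At 5/4: a pole of order 1; residue -12/35.


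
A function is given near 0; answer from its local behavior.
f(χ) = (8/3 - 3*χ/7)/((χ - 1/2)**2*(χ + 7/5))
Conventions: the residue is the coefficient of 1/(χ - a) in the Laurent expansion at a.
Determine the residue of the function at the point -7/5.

The residue is 980/1083.

At the order-1 pole -7/5 set g(χ) = (χ - (-7/5))*f(χ) = (8/3 - 3*χ/7)/(χ - 1/2)**2.
Simple pole: residue = g(a) at a = -7/5, which is 980/1083.


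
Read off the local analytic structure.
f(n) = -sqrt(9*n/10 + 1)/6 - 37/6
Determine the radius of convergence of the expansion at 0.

The radius of convergence is 10/9.

Branch term (-1/6)*sqrt(1 - n/(-10/9)): its argument vanishes at n = -10/9, a square-root branch point, modulus 10/9.
The radius of convergence is the smallest modulus among the singular points: 10/9.


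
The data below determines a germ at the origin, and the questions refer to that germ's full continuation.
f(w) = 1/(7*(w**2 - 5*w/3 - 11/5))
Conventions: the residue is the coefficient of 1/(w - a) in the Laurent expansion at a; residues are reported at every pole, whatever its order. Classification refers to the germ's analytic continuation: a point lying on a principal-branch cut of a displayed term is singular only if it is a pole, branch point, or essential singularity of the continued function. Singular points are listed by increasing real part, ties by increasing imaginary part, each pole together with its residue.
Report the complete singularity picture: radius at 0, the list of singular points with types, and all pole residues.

Denominator factor (w**2 - 5*w/3 - 11/5): discriminant 521/45, real irrational roots 5/6 + (1/30)*sqrt(2605) and 5/6 - (1/30)*sqrt(2605); poles of order 1, moduli 5/6 + (1/30)*sqrt(2605) and -5/6 + (1/30)*sqrt(2605).
The radius of convergence is the smallest modulus among the singular points: -5/6 + (1/30)*sqrt(2605).
The factor w**2 - 5*w/3 - 11/5 splits as (w - a)(w - a') with a = 5/6 - (1/30)*sqrt(2605), a' = 5/6 + (1/30)*sqrt(2605). At the order-1 pole a set g(w) = (w - a)*f(w) = [1/7] / (w - a').
Simple pole: residue = g(a) at a = 5/6 - (1/30)*sqrt(2605), which is -(3/3647)*sqrt(2605).
The factor w**2 - 5*w/3 - 11/5 splits as (w - a)(w - a') with a = 5/6 + (1/30)*sqrt(2605), a' = 5/6 - (1/30)*sqrt(2605). At the order-1 pole a set g(w) = (w - a)*f(w) = [1/7] / (w - a').
Simple pole: residue = g(a) at a = 5/6 + (1/30)*sqrt(2605), which is (3/3647)*sqrt(2605).
List the singular points by increasing real part (a conjugate pair: the negative imaginary part first).

Radius of convergence at 0: -5/6 + (1/30)*sqrt(2605).
At 5/6 - (1/30)*sqrt(2605): a pole of order 1; residue -(3/3647)*sqrt(2605).
At 5/6 + (1/30)*sqrt(2605): a pole of order 1; residue (3/3647)*sqrt(2605).


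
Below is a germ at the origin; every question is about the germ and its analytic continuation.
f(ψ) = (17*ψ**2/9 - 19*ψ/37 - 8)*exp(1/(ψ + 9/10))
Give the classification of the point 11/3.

The point is a regular point.

There is no denominator, hence no pole anywhere.
The essential point of exp(1/(ψ - (-9/10))) is -9/10, not 11/3.
So the germ continues analytically to 11/3.


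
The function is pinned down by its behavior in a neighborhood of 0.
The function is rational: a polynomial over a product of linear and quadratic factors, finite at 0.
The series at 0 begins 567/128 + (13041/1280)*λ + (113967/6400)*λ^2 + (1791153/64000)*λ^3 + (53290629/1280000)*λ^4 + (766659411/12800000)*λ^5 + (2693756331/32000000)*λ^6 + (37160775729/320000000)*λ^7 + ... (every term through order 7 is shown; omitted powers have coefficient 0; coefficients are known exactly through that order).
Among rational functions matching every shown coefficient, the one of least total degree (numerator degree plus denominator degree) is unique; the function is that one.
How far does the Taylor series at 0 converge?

The radius of convergence is 2/3.

No rational of total degree below 4 reproduces all 8 coefficients; solving the [1/3] Pade equations on them gives f(λ) = (7*λ/2 - 35/16)/((λ - 10/9)*(λ - 2/3)**2), whose expansion matches every shown term.
Denominator factor (λ - 10/9): pole of order 1 at 10/9, modulus 10/9.
Denominator factor (λ - 2/3)^2: pole of order 2 at 2/3, modulus 2/3.
The radius of convergence is the smallest modulus among the singular points: 2/3.


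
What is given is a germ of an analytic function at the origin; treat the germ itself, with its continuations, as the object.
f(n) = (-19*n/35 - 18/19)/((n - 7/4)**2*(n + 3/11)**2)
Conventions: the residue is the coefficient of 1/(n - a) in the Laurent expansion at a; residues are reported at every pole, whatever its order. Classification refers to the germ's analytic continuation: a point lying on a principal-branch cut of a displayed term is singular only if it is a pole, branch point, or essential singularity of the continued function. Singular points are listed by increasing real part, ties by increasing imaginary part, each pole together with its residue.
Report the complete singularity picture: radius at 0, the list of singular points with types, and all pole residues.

Radius of convergence at 0: 3/11.
At -3/11: a pole of order 2; residue -30552016/93760877.
At 7/4: a pole of order 2; residue 30552016/93760877.

Denominator factor (n - 7/4)^2: pole of order 2 at 7/4, modulus 7/4.
Denominator factor (n + 3/11)^2: pole of order 2 at -3/11, modulus 3/11.
The radius of convergence is the smallest modulus among the singular points: 3/11.
At the order-2 pole -3/11 set g(n) = (n - (-3/11))^2*f(n) = (-19*n/35 - 18/19)/(n - 7/4)**2.
Order-2 pole: residue = g'(a); g'(-3/11) = -30552016/93760877, so the residue is -30552016/93760877.
At the order-2 pole 7/4 set g(n) = (n - (7/4))^2*f(n) = (-19*n/35 - 18/19)/(n + 3/11)**2.
Order-2 pole: residue = g'(a); g'(7/4) = 30552016/93760877, so the residue is 30552016/93760877.
List the singular points by increasing real part (a conjugate pair: the negative imaginary part first).


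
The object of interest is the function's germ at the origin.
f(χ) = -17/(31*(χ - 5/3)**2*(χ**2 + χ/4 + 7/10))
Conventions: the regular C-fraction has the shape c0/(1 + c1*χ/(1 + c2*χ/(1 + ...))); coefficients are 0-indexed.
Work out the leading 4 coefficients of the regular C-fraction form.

Taylor coefficients (expand at 0): a_0 = -306/1085, a_1 = -9027/37975, a_2 = 486999/2658250, a_3 = 5672169/186077500.
c0 = a_0 = -306/1085. Peel one level at a time: if S = 1 + c*χ/S' with S'(0) = 1, then c is the χ-coefficient of S and S' = c*χ/(S - 1).
S_1 = c0/f = 1 + (-59/70)*χ + (34/25)*χ^2 + ...; c1 = -59/70.
S_2 = c1*χ/(S_1 - 1) = 1 + (476/295)*χ + (62851/87025)*χ^2 + ...; c2 = 476/295.
S_3 = c2*χ/(S_2 - 1) = 1 + (-62851/140420)*χ + ...; c3 = -62851/140420.

The regular C-fraction coefficients are [-306/1085, -59/70, 476/295, -62851/140420].


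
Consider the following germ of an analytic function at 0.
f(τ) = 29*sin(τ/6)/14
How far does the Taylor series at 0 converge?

The radius of convergence is infinite.

The factor sin(τ/6) is entire and contributes no finite singular point.
The polynomial part has no poles.
No finite singular points: the Taylor series at 0 converges everywhere.


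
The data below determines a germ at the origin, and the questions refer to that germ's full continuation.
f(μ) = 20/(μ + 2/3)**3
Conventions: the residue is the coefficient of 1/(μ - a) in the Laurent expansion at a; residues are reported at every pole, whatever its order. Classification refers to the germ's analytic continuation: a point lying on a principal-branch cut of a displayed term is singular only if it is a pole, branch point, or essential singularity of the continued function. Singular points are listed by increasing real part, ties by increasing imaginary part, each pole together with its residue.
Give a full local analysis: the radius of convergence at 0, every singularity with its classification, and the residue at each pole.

Radius of convergence at 0: 2/3.
At -2/3: a pole of order 3; residue 0.

Denominator factor (μ + 2/3)^3: pole of order 3 at -2/3, modulus 2/3.
The radius of convergence is the smallest modulus among the singular points: 2/3.
At the order-3 pole -2/3 set g(μ) = (μ - (-2/3))^3*f(μ) = 20.
Order-3 pole: residue = g''(a)/2; g''(-2/3) = 0, so the residue is 0.


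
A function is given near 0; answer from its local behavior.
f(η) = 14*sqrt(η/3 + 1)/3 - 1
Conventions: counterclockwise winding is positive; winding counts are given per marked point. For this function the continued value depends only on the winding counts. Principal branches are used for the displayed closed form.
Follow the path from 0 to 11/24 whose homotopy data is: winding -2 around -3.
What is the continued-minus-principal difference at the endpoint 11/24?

The rational part is single-valued and drops out of the difference; each branch term changes only by its own monodromy.
(14/3)*sqrt(1 - η/(-3)): winding -2 is even, the square root returns to the same sheet, contribution 0.
Summing the contributions at η = 11/24 gives 0.

Continued minus principal equals 0.


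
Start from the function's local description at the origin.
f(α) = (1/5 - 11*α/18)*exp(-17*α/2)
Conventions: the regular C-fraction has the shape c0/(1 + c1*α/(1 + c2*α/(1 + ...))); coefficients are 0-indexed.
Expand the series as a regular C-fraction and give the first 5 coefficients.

The regular C-fraction coefficients are [1/5, 104/9, -46289/7488, 65214873/38512448, -6963090316/3481812291].

Taylor coefficients (expand at 0): a_0 = 1/5, a_1 = -104/45, a_2 = 4471/360, a_3 = -15317/360, a_4 = 1832549/17280.
c0 = a_0 = 1/5. Peel one level at a time: if S = 1 + c*α/S' with S'(0) = 1, then c is the α-coefficient of S and S' = c*α/(S - 1).
S_1 = c0/f = 1 + (104/9)*α + (46289/648)*α^2 + ...; c1 = 104/9.
S_2 = c1*α/(S_1 - 1) = 1 + (-46289/7488)*α + (7246097/692224)*α^2 + ...; c2 = -46289/7488.
S_3 = c2*α/(S_2 - 1) = 1 + (65214873/38512448)*α + (116096140461/34282744336)*α^2 + ...; c3 = 65214873/38512448.
S_4 = c3*α/(S_3 - 1) = 1 + (-6963090316/3481812291)*α + ...; c4 = -6963090316/3481812291.


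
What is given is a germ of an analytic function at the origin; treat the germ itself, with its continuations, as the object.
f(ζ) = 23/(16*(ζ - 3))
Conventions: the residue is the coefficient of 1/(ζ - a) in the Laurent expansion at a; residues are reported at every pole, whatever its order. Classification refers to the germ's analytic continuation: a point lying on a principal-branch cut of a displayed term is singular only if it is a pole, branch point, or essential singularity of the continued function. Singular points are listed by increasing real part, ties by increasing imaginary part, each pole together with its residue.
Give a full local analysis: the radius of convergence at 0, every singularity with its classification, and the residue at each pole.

Radius of convergence at 0: 3.
At 3: a pole of order 1; residue 23/16.

Denominator factor (ζ - 3): pole of order 1 at 3, modulus 3.
The radius of convergence is the smallest modulus among the singular points: 3.
At the order-1 pole 3 set g(ζ) = (ζ - (3))*f(ζ) = 23/16.
Simple pole: residue = g(a) at a = 3, which is 23/16.


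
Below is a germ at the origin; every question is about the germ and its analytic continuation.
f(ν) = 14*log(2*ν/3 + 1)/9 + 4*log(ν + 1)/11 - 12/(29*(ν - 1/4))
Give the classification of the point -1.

The point is a logarithmic branch point.

The term (4/11)*log(1 - ν/(-1)) has argument 1 - -1/(-1) = 0 at -1: a logarithmic (infinitely-sheeted) branch point; the remaining terms are analytic or single-valued there.


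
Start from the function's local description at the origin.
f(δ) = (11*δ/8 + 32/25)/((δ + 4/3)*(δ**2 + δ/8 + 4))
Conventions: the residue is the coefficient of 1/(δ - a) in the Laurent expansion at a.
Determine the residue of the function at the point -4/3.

The residue is -249/2525.

At the order-1 pole -4/3 set g(δ) = (δ - (-4/3))*f(δ) = (11*δ/8 + 32/25)/(δ**2 + δ/8 + 4).
Simple pole: residue = g(a) at a = -4/3, which is -249/2525.


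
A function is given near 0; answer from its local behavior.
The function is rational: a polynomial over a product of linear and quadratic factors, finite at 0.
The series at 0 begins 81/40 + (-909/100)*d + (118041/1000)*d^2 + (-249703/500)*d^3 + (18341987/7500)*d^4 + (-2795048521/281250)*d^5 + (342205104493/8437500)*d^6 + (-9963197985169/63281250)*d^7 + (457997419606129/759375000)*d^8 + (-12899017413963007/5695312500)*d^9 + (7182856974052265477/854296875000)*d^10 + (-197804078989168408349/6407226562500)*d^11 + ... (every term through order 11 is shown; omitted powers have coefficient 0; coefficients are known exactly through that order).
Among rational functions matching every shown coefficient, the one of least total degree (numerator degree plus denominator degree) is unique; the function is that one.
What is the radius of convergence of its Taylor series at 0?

No rational of total degree below 10 reproduces all 12 coefficients; solving the [2/8] Pade equations on them gives f(d) = (-29*d**2 + 3*d/16 - 27/32)/((d + 3/10)**2*(d**2 + 4*d/3 - 5/3)**3), whose expansion matches every shown term.
Denominator factor (d**2 + 4*d/3 - 5/3)^3: discriminant 76/9, real irrational roots -2/3 + (1/3)*sqrt(19) and -2/3 - (1/3)*sqrt(19); poles of order 3, moduli -2/3 + (1/3)*sqrt(19) and 2/3 + (1/3)*sqrt(19).
Denominator factor (d + 3/10)^2: pole of order 2 at -3/10, modulus 3/10.
The radius of convergence is the smallest modulus among the singular points: 3/10.

The radius of convergence is 3/10.


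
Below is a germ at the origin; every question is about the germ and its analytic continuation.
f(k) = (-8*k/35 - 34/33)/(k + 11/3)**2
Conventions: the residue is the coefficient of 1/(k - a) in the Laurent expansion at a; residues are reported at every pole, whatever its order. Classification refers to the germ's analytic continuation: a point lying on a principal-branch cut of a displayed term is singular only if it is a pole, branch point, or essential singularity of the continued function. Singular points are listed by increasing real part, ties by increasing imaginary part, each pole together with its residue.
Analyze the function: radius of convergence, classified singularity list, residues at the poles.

Denominator factor (k + 11/3)^2: pole of order 2 at -11/3, modulus 11/3.
The radius of convergence is the smallest modulus among the singular points: 11/3.
At the order-2 pole -11/3 set g(k) = (k - (-11/3))^2*f(k) = -8*k/35 - 34/33.
Order-2 pole: residue = g'(a); g'(-11/3) = -8/35, so the residue is -8/35.

Radius of convergence at 0: 11/3.
At -11/3: a pole of order 2; residue -8/35.


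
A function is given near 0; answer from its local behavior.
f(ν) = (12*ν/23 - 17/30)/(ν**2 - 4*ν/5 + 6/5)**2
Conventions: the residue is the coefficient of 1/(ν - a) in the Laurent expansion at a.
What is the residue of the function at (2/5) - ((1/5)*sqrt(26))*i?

The factor ν**2 - 4*ν/5 + 6/5 splits as (ν - a)(ν - a') with a = (2/5) - ((1/5)*sqrt(26))*i, a' = (2/5) + ((1/5)*sqrt(26))*i. At the order-2 pole a set g(ν) = (ν - a)^2*f(ν) = [12*ν/23 - 17/30] / (ν - a')^2.
Order-2 pole: residue = g'(a); g'((2/5) - ((1/5)*sqrt(26))*i) = -((475/28704)*sqrt(26))*i, so the residue is -((475/28704)*sqrt(26))*i.

The residue is -((475/28704)*sqrt(26))*i.


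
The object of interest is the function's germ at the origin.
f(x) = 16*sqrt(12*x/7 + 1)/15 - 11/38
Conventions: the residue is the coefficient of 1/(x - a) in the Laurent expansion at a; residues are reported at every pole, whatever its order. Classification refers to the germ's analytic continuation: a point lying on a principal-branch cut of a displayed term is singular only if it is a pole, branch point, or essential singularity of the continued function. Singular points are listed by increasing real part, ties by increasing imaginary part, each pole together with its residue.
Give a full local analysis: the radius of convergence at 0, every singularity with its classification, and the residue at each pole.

Radius of convergence at 0: 7/12.
At -7/12: an algebraic (square-root) branch point.

Branch term (16/15)*sqrt(1 - x/(-7/12)): its argument vanishes at x = -7/12, a square-root branch point, modulus 7/12.
The radius of convergence is the smallest modulus among the singular points: 7/12.


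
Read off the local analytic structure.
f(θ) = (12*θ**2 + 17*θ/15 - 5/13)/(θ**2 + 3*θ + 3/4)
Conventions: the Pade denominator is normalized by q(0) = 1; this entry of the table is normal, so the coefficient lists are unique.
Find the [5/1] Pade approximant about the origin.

The Pade approximant has numerator coefficients [-20/39, 16307324/9600435, 29533472/1920087, -162434096/28801305, 59066944/28801305, -59066944/86403915]; denominator coefficients [1, 59644/16411].

Taylor coefficients needed (expand at 0): a_0 = -20/39, a_1 = 2084/585, a_2 = 1424/585, a_3 = -25424/1755, a_4 = 6400/117, a_5 = -1050304/5265, a_6 = 293632/405.
Write the denominator as Q(θ) = 1 + q1*θ. Requiring Q*f - P = O(θ^7) with deg P <= 5 kills the coefficients of θ^6..θ^6 in Q*f:
  θ^6: a_6 + q1*a_5 = 0, i.e. 293632/405 + (-1050304/5265)*q1 = 0.
Solving this linear system: q1 = 59644/16411.
The numerator is Q*f truncated at degree 5: P0 = a_0 = -20/39; P1 = a_1 + q1*a_0 = 16307324/9600435; P2 = a_2 + q1*a_1 = 29533472/1920087; P3 = a_3 + q1*a_2 = -162434096/28801305; P4 = a_4 + q1*a_3 = 59066944/28801305; P5 = a_5 + q1*a_4 = -59066944/86403915.


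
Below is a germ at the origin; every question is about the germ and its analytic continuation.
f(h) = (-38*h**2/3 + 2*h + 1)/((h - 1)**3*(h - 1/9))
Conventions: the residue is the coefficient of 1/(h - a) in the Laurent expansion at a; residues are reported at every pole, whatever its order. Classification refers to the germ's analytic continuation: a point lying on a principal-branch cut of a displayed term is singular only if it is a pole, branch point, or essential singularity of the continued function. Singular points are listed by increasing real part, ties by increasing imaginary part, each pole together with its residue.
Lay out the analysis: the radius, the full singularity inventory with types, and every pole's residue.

Denominator factor (h - 1)^3: pole of order 3 at 1, modulus 1.
Denominator factor (h - 1/9): pole of order 1 at 1/9, modulus 1/9.
The radius of convergence is the smallest modulus among the singular points: 1/9.
At the order-1 pole 1/9 set g(h) = (h - (1/9))*f(h) = (-38*h**2/3 + 2*h + 1)/(h - 1)**3.
Simple pole: residue = g(a) at a = 1/9, which is -777/512.
At the order-3 pole 1 set g(h) = (h - (1))^3*f(h) = (-38*h**2/3 + 2*h + 1)/(h - 1/9).
Order-3 pole: residue = g''(a)/2; g''(1) = 777/256, so the residue is 777/512.
List the singular points by increasing real part (a conjugate pair: the negative imaginary part first).

Radius of convergence at 0: 1/9.
At 1/9: a pole of order 1; residue -777/512.
At 1: a pole of order 3; residue 777/512.


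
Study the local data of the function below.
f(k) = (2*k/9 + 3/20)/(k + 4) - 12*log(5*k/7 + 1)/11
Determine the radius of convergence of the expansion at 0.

Denominator factor (k + 4): pole of order 1 at -4, modulus 4.
Branch term (-12/11)*log(1 - k/(-7/5)): its argument vanishes at k = -7/5, a logarithmic branch point, modulus 7/5.
The radius of convergence is the smallest modulus among the singular points: 7/5.

The radius of convergence is 7/5.


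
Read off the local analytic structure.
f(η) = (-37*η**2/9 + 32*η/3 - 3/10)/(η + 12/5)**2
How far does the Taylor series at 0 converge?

The radius of convergence is 12/5.

Denominator factor (η + 12/5)^2: pole of order 2 at -12/5, modulus 12/5.
The radius of convergence is the smallest modulus among the singular points: 12/5.


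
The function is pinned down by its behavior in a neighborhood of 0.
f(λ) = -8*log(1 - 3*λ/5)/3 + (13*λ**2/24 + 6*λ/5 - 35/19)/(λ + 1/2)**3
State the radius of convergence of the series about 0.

Denominator factor (λ + 1/2)^3: pole of order 3 at -1/2, modulus 1/2.
Branch term (-8/3)*log(1 - λ/(5/3)): its argument vanishes at λ = 5/3, a logarithmic branch point, modulus 5/3.
The radius of convergence is the smallest modulus among the singular points: 1/2.

The radius of convergence is 1/2.


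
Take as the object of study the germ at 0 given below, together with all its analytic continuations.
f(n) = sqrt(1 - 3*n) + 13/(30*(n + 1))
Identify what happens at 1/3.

The term (1)*sqrt(1 - n/(1/3)) has argument 1 - 1/3/(1/3) = 0 at 1/3: a square-root (algebraic, two-sheeted) branch point; the remaining terms are analytic or single-valued there.

The point is an algebraic (square-root) branch point.


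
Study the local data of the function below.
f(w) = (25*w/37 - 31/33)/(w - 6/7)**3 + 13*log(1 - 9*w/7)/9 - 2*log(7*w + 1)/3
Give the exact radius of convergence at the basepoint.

The radius of convergence is 1/7.

Denominator factor (w - 6/7)^3: pole of order 3 at 6/7, modulus 6/7.
Branch term (-2/3)*log(1 - w/(-1/7)): its argument vanishes at w = -1/7, a logarithmic branch point, modulus 1/7.
Branch term (13/9)*log(1 - w/(7/9)): its argument vanishes at w = 7/9, a logarithmic branch point, modulus 7/9.
The radius of convergence is the smallest modulus among the singular points: 1/7.


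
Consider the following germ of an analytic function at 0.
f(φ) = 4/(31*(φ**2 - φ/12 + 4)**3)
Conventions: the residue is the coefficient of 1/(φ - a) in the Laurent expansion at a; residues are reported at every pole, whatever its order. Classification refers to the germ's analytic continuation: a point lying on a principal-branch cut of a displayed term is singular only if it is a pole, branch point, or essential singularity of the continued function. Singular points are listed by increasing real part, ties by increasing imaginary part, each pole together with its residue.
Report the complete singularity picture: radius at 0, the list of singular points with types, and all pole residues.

Denominator factor (φ**2 - φ/12 + 4)^3: discriminant -2303/144, complex-conjugate roots (1/24) + ((7/24)*sqrt(47))*i and (1/24) - ((7/24)*sqrt(47))*i; poles of order 3, moduli 2 and 2.
The radius of convergence is the smallest modulus among the singular points: 2.
The factor φ**2 - φ/12 + 4 splits as (φ - a)(φ - a') with a = (1/24) - ((7/24)*sqrt(47))*i, a' = (1/24) + ((7/24)*sqrt(47))*i. At the order-3 pole a set g(φ) = (φ - a)^3*f(φ) = [4/31] / (φ - a')^3.
Order-3 pole: residue = g''(a)/2; g''((1/24) - ((7/24)*sqrt(47))*i) = ((11943936/54093547991)*sqrt(47))*i, so the residue is ((5971968/54093547991)*sqrt(47))*i.
The factor φ**2 - φ/12 + 4 splits as (φ - a)(φ - a') with a = (1/24) + ((7/24)*sqrt(47))*i, a' = (1/24) - ((7/24)*sqrt(47))*i. At the order-3 pole a set g(φ) = (φ - a)^3*f(φ) = [4/31] / (φ - a')^3.
Order-3 pole: residue = g''(a)/2; g''((1/24) + ((7/24)*sqrt(47))*i) = -((11943936/54093547991)*sqrt(47))*i, so the residue is -((5971968/54093547991)*sqrt(47))*i.
List the singular points by increasing real part (a conjugate pair: the negative imaginary part first).

Radius of convergence at 0: 2.
At (1/24) - ((7/24)*sqrt(47))*i: a pole of order 3; residue ((5971968/54093547991)*sqrt(47))*i.
At (1/24) + ((7/24)*sqrt(47))*i: a pole of order 3; residue -((5971968/54093547991)*sqrt(47))*i.


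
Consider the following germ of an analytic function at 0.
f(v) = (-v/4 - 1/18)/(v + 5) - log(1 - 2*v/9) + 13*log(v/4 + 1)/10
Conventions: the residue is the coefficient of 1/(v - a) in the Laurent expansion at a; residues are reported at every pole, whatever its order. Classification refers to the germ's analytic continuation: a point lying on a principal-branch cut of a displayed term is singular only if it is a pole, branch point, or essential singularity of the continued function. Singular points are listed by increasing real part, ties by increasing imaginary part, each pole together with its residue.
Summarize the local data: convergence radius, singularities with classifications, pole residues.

Radius of convergence at 0: 4.
At -5: a pole of order 1; residue 43/36.
At -4: a logarithmic branch point.
At 9/2: a logarithmic branch point.

Denominator factor (v + 5): pole of order 1 at -5, modulus 5.
Branch term (13/10)*log(1 - v/(-4)): its argument vanishes at v = -4, a logarithmic branch point, modulus 4.
Branch term (-1)*log(1 - v/(9/2)): its argument vanishes at v = 9/2, a logarithmic branch point, modulus 9/2.
The radius of convergence is the smallest modulus among the singular points: 4.
The branch terms are analytic at -5 and contribute nothing to the residue; only the rational part matters.
At the order-1 pole -5 set g(v) = (v - (-5))*(rational part) = -v/4 - 1/18.
Simple pole: residue = g(a) at a = -5, which is 43/36.
List the singular points by increasing real part (a conjugate pair: the negative imaginary part first).


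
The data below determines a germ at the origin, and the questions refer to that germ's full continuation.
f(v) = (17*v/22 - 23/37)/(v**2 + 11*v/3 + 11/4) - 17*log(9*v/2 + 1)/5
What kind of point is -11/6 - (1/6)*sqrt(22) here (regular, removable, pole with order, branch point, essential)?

The point is a pole of order 1.

The denominator factor v**2 + 11*v/3 + 11/4 vanishes at -11/6 - (1/6)*sqrt(22) and appears to the power 1; the numerator there equals -905/444 - (17/132)*sqrt(22), nonzero, and no other factor vanishes.
The branch terms are analytic at this point.
Hence a pole whose order is the multiplicity, 1.


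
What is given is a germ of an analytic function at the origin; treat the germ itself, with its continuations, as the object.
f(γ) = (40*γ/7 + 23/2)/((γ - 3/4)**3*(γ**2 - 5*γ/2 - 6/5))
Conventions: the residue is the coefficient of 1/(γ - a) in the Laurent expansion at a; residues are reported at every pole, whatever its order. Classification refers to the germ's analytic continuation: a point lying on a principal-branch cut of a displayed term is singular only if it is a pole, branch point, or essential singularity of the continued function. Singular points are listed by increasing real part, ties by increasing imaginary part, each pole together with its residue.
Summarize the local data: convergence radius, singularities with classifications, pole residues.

Radius of convergence at 0: -5/4 + (1/20)*sqrt(1105).
At 5/4 - (1/20)*sqrt(1105): a pole of order 1; residue 73633600/56844207 + (24713600/1794652821)*sqrt(1105).
At 3/4: a pole of order 3; residue -147267200/56844207.
At 5/4 + (1/20)*sqrt(1105): a pole of order 1; residue 73633600/56844207 - (24713600/1794652821)*sqrt(1105).


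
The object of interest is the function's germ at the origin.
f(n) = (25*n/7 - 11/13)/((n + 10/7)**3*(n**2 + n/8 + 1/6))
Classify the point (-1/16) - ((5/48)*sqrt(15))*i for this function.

The denominator factor n**2 + n/8 + 1/6 vanishes at (-1/16) - ((5/48)*sqrt(15))*i and appears to the power 1; the numerator there equals (-1557/1456) - ((125/336)*sqrt(15))*i, nonzero, and no other factor vanishes.
Hence a pole whose order is the multiplicity, 1.

The point is a pole of order 1.


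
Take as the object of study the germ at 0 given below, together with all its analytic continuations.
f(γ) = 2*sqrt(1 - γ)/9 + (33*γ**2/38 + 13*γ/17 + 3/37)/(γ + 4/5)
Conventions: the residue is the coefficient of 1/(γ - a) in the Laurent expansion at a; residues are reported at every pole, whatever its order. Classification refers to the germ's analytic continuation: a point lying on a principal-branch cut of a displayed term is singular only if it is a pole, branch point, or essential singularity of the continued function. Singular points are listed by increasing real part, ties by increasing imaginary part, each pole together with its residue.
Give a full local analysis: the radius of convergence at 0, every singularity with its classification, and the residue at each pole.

Radius of convergence at 0: 4/5.
At -4/5: a pole of order 1; residue 7501/298775.
At 1: an algebraic (square-root) branch point.

Denominator factor (γ + 4/5): pole of order 1 at -4/5, modulus 4/5.
Branch term (2/9)*sqrt(1 - γ/(1)): its argument vanishes at γ = 1, a square-root branch point, modulus 1.
The radius of convergence is the smallest modulus among the singular points: 4/5.
The branch term is analytic at -4/5 and contributes nothing to the residue; only the rational part matters.
At the order-1 pole -4/5 set g(γ) = (γ - (-4/5))*(rational part) = 33*γ**2/38 + 13*γ/17 + 3/37.
Simple pole: residue = g(a) at a = -4/5, which is 7501/298775.
List the singular points by increasing real part (a conjugate pair: the negative imaginary part first).


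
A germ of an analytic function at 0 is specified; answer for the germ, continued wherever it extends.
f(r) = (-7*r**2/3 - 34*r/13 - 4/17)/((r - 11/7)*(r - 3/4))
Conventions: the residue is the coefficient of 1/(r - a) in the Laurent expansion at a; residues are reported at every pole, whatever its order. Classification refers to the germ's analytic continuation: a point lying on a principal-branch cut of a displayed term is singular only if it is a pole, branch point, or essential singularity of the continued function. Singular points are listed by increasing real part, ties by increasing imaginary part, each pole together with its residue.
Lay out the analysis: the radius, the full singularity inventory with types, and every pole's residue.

Radius of convergence at 0: 3/4.
At 3/4: a pole of order 1; residue 86863/20332.
At 11/7: a pole of order 1; residue -187628/15249.

Denominator factor (r - 3/4): pole of order 1 at 3/4, modulus 3/4.
Denominator factor (r - 11/7): pole of order 1 at 11/7, modulus 11/7.
The radius of convergence is the smallest modulus among the singular points: 3/4.
At the order-1 pole 3/4 set g(r) = (r - (3/4))*f(r) = (-7*r**2/3 - 34*r/13 - 4/17)/(r - 11/7).
Simple pole: residue = g(a) at a = 3/4, which is 86863/20332.
At the order-1 pole 11/7 set g(r) = (r - (11/7))*f(r) = (-7*r**2/3 - 34*r/13 - 4/17)/(r - 3/4).
Simple pole: residue = g(a) at a = 11/7, which is -187628/15249.
List the singular points by increasing real part (a conjugate pair: the negative imaginary part first).


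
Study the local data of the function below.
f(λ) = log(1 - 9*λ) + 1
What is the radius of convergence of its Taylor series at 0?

Branch term (1)*log(1 - λ/(1/9)): its argument vanishes at λ = 1/9, a logarithmic branch point, modulus 1/9.
The radius of convergence is the smallest modulus among the singular points: 1/9.

The radius of convergence is 1/9.


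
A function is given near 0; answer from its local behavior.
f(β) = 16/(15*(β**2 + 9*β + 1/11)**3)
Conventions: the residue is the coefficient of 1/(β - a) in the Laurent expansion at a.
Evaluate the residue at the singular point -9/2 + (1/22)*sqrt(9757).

The factor β**2 + 9*β + 1/11 splits as (β - a)(β - a') with a = -9/2 + (1/22)*sqrt(9757), a' = -9/2 - (1/22)*sqrt(9757). At the order-3 pole a set g(β) = (β - a)^3*f(β) = [16/15] / (β - a')^3.
Order-3 pole: residue = g''(a)/2; g''(-9/2 + (1/22)*sqrt(9757)) = (7744/3489320515)*sqrt(9757), so the residue is (3872/3489320515)*sqrt(9757).

The residue is (3872/3489320515)*sqrt(9757).


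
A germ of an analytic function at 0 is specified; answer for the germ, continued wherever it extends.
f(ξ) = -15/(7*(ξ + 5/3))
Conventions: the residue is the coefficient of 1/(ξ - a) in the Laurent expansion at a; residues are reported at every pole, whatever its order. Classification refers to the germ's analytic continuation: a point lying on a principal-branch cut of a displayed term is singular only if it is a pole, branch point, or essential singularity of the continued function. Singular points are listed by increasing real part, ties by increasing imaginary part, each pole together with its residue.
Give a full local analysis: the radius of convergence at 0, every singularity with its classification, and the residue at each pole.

Radius of convergence at 0: 5/3.
At -5/3: a pole of order 1; residue -15/7.

Denominator factor (ξ + 5/3): pole of order 1 at -5/3, modulus 5/3.
The radius of convergence is the smallest modulus among the singular points: 5/3.
At the order-1 pole -5/3 set g(ξ) = (ξ - (-5/3))*f(ξ) = -15/7.
Simple pole: residue = g(a) at a = -5/3, which is -15/7.


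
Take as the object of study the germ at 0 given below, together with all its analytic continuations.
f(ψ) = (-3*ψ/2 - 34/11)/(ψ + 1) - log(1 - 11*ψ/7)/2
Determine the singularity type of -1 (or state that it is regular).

The point is a pole of order 1.

The denominator factor ψ + 1 vanishes at -1 and appears to the power 1; the numerator there equals -35/22, nonzero, and no other factor vanishes.
The branch terms are analytic at this point.
Hence a pole whose order is the multiplicity, 1.


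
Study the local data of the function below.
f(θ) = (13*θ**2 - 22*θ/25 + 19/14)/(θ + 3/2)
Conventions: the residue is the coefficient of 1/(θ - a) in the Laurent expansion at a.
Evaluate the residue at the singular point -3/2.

At the order-1 pole -3/2 set g(θ) = (θ - (-3/2))*f(θ) = 13*θ**2 - 22*θ/25 + 19/14.
Simple pole: residue = g(a) at a = -3/2, which is 22349/700.

The residue is 22349/700.


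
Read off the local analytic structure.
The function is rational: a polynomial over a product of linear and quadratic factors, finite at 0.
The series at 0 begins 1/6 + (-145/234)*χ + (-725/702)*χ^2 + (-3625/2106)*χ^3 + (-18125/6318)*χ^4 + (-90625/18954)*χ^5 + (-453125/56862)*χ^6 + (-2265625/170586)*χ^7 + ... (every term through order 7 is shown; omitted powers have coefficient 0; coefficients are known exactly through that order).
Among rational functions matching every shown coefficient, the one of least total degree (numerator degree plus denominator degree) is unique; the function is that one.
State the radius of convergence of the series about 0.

No rational of total degree below 2 reproduces all 8 coefficients; solving the [1/1] Pade equations on them gives f(χ) = (7*χ/13 - 1/10)/(χ - 3/5), whose expansion matches every shown term.
Denominator factor (χ - 3/5): pole of order 1 at 3/5, modulus 3/5.
The radius of convergence is the smallest modulus among the singular points: 3/5.

The radius of convergence is 3/5.


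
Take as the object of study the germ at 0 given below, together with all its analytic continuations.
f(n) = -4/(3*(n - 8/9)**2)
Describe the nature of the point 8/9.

The denominator factor n - 8/9 vanishes at 8/9 and appears to the power 2; the numerator there equals -4/3, nonzero, and no other factor vanishes.
Hence a pole whose order is the multiplicity, 2.

The point is a pole of order 2.


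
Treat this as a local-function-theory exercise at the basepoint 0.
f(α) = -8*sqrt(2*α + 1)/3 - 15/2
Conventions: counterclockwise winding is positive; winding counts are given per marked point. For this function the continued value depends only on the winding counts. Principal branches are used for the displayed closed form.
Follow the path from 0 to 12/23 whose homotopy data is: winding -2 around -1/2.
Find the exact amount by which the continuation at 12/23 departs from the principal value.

The rational part is single-valued and drops out of the difference; each branch term changes only by its own monodromy.
(-8/3)*sqrt(1 - α/(-1/2)): winding -2 is even, the square root returns to the same sheet, contribution 0.
Summing the contributions at α = 12/23 gives 0.

Continued minus principal equals 0.


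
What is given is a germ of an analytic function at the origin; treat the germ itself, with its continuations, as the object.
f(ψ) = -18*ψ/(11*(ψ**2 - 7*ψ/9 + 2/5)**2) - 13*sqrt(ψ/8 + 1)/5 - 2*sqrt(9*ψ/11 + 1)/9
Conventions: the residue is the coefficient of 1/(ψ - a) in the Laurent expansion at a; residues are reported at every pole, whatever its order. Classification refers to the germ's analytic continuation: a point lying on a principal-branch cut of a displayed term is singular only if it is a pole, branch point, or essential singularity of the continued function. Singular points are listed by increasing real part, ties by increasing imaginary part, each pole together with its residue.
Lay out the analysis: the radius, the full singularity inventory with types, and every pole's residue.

Radius of convergence at 0: (1/5)*sqrt(10).
At -8: an algebraic (square-root) branch point.
At -11/9: an algebraic (square-root) branch point.
At (7/18) - ((1/90)*sqrt(2015))*i: a pole of order 2; residue -((51030/1786499)*sqrt(2015))*i.
At (7/18) + ((1/90)*sqrt(2015))*i: a pole of order 2; residue ((51030/1786499)*sqrt(2015))*i.

Denominator factor (ψ**2 - 7*ψ/9 + 2/5)^2: discriminant -403/405, complex-conjugate roots (7/18) + ((1/90)*sqrt(2015))*i and (7/18) - ((1/90)*sqrt(2015))*i; poles of order 2, moduli (1/5)*sqrt(10) and (1/5)*sqrt(10).
Branch term (-2/9)*sqrt(1 - ψ/(-11/9)): its argument vanishes at ψ = -11/9, a square-root branch point, modulus 11/9.
Branch term (-13/5)*sqrt(1 - ψ/(-8)): its argument vanishes at ψ = -8, a square-root branch point, modulus 8.
The radius of convergence is the smallest modulus among the singular points: (1/5)*sqrt(10).
The branch terms are analytic at (7/18) - ((1/90)*sqrt(2015))*i and contribute nothing to the residue; only the rational part matters.
The factor ψ**2 - 7*ψ/9 + 2/5 splits as (ψ - a)(ψ - a') with a = (7/18) - ((1/90)*sqrt(2015))*i, a' = (7/18) + ((1/90)*sqrt(2015))*i. At the order-2 pole a set g(ψ) = (ψ - a)^2*(rational part) = [-18*ψ/11] / (ψ - a')^2.
Order-2 pole: residue = g'(a); g'((7/18) - ((1/90)*sqrt(2015))*i) = -((51030/1786499)*sqrt(2015))*i, so the residue is -((51030/1786499)*sqrt(2015))*i.
The branch terms are analytic at (7/18) + ((1/90)*sqrt(2015))*i and contribute nothing to the residue; only the rational part matters.
The factor ψ**2 - 7*ψ/9 + 2/5 splits as (ψ - a)(ψ - a') with a = (7/18) + ((1/90)*sqrt(2015))*i, a' = (7/18) - ((1/90)*sqrt(2015))*i. At the order-2 pole a set g(ψ) = (ψ - a)^2*(rational part) = [-18*ψ/11] / (ψ - a')^2.
Order-2 pole: residue = g'(a); g'((7/18) + ((1/90)*sqrt(2015))*i) = ((51030/1786499)*sqrt(2015))*i, so the residue is ((51030/1786499)*sqrt(2015))*i.
List the singular points by increasing real part (a conjugate pair: the negative imaginary part first).


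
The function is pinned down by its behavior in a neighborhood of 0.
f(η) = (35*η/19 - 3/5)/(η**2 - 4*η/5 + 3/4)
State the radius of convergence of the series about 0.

The radius of convergence is (1/2)*sqrt(3).

Denominator factor (η**2 - 4*η/5 + 3/4): discriminant -59/25, complex-conjugate roots (2/5) + ((1/10)*sqrt(59))*i and (2/5) - ((1/10)*sqrt(59))*i; poles of order 1, moduli (1/2)*sqrt(3) and (1/2)*sqrt(3).
The radius of convergence is the smallest modulus among the singular points: (1/2)*sqrt(3).
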